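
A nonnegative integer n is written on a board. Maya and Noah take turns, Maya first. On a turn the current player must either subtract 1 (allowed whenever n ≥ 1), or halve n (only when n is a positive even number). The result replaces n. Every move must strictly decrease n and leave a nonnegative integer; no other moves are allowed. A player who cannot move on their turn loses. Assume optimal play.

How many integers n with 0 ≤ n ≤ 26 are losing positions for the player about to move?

13

Use the standard recursion: the mover loses at a terminal position; elsewhere, the mover wins exactly when some move hands the opponent an L position.
n=0: no move → L
n=1: W (go to 0, an L position)
n=2: L (sole option 1(W) is W)
n=3: W (go to 2, an L position)
n=4: W (go to 2, an L position)
n=5: L (sole option 4(W) is W)
n=6: W (go to 5, an L position)
n=7: L (sole option 6(W) is W)
n=8: W (go to 7, an L position)
n=9: L (sole option 8(W) is W)
n=10: W (go to 5, an L position)
n=11: L (sole option 10(W) is W)
n=12: W (go to 11, an L position)
n=13: L (sole option 12(W) is W)
n=14: W (go to 7, an L position)
n=15: L (sole option 14(W) is W)
n=16: W (go to 15, an L position)
n=17: L (sole option 16(W) is W)
n=18: W (go to 9, an L position)
n=19: L (sole option 18(W) is W)
n=20: W (go to 19, an L position)
n=21: L (sole option 20(W) is W)
n=22: W (go to 11, an L position)
n=23: L (sole option 22(W) is W)
n=24: W (go to 23, an L position)
n=25: L (sole option 24(W) is W)
n=26: W (go to 13, an L position)
L entries with 0 ≤ n ≤ 26: n = 0, 2, 5, 7, 9, 11, 13, 15, 17, 19, 21, 23, 25; that makes 13.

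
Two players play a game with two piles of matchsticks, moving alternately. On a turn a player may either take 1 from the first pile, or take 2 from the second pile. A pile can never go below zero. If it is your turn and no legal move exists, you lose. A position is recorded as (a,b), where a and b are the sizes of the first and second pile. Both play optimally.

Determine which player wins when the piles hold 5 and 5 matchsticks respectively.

The first player wins.

Label each position W (a win for the player to move) or L (a loss). A position with no legal move is L; any other position is W exactly when some move reaches an L, and L when every move reaches a W.
No move ever increases a pile, so every position that can arise here has a ≤ 5 and b ≤ 5; it is enough to label the cells with 0 ≤ a ≤ 5 and 0 ≤ b ≤ 5.
Every move lowers a or b (never raises either), so fill the grid row by row in increasing a, and left to right within a row: each cell's successors are then already labelled.
      b=0  b=1  b=2  b=3  b=4  b=5
a=0:    L    L    W    W    L    L
a=1:    W    W    L    L    W    W
a=2:    L    L    W    W    L    L
a=3:    W    W    L    L    W    W
a=4:    L    L    W    W    L    L
a=5:    W    W    L    L    W    W
Cells with no legal move (terminal, hence L): (0,0), (0,1).
The remaining L cells, each justified by listing all of its moves:
(0,4): →(0,2)(W) only, which is W, so L
(0,5): →(0,3)(W) only, which is W, so L
(1,2): →(0,2)(W), (1,0)(W) — all W, so L
(1,3): →(0,3)(W), (1,1)(W) — all W, so L
(2,0): →(1,0)(W) only, which is W, so L
(2,1): →(1,1)(W) only, which is W, so L
(2,4): →(1,4)(W), (2,2)(W) — all W, so L
(2,5): →(1,5)(W), (2,3)(W) — all W, so L
(3,2): →(2,2)(W), (3,0)(W) — all W, so L
(3,3): →(2,3)(W), (3,1)(W) — all W, so L
(4,0): →(3,0)(W) only, which is W, so L
(4,1): →(3,1)(W) only, which is W, so L
(4,4): →(3,4)(W), (4,2)(W) — all W, so L
(4,5): →(3,5)(W), (4,3)(W) — all W, so L
(5,2): →(4,2)(W), (5,0)(W) — all W, so L
(5,3): →(4,3)(W), (5,1)(W) — all W, so L
Every other cell has at least one move into one of the L cells above, so it is W.
From (5,5) the player to move can move to (4,5), reaching an L position.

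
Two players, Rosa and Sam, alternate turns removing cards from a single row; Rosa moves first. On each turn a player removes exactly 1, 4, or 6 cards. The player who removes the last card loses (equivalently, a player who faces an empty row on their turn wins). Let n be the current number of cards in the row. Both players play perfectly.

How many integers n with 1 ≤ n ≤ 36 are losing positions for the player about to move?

Label each position W (a win for the player to move) or L (a loss). A position with no legal move is W; any other position is W exactly when some move reaches an L, and L when every move reaches a W.
n=0: no move; the opponent has just taken the last card and therefore loses → W
n=1: only reaches 0(W), which is W → L
n=2: reaches L-position 1 → W
n=3: only reaches 2(W), which is W → L
n=4: reaches L-position 3 → W
n=5: reaches L-position 1 → W
n=6: only reaches 5(W), 2(W), 0(W), all W → L
n=7: reaches L-position 6 → W
n=8: only reaches 7(W), 4(W), 2(W), all W → L
n=9: reaches L-position 8 → W
n=10: reaches L-position 6 → W
n=11: only reaches 10(W), 7(W), 5(W), all W → L
n=12: reaches L-position 11 → W
n=13: only reaches 12(W), 9(W), 7(W), all W → L
n=14: reaches L-position 13 → W
n=15: reaches L-position 11 → W
n=16: only reaches 15(W), 12(W), 10(W), all W → L
n=17: reaches L-position 16 → W
n=18: only reaches 17(W), 14(W), 12(W), all W → L
n=19: reaches L-position 18 → W
n=20: reaches L-position 16 → W
n=21: only reaches 20(W), 17(W), 15(W), all W → L
n=22: reaches L-position 21 → W
n=23: only reaches 22(W), 19(W), 17(W), all W → L
n=24: reaches L-position 23 → W
n=25: reaches L-position 21 → W
n=26: only reaches 25(W), 22(W), 20(W), all W → L
n=27: reaches L-position 26 → W
n=28: only reaches 27(W), 24(W), 22(W), all W → L
n=29: reaches L-position 28 → W
n=30: reaches L-position 26 → W
n=31: only reaches 30(W), 27(W), 25(W), all W → L
n=32: reaches L-position 31 → W
n=33: only reaches 32(W), 29(W), 27(W), all W → L
n=34: reaches L-position 33 → W
n=35: reaches L-position 31 → W
n=36: only reaches 35(W), 32(W), 30(W), all W → L
L entries with 1 ≤ n ≤ 36 (the range starts at n=1): n = 1, 3, 6, 8, 11, 13, 16, 18, 21, 23, 26, 28, 31, 33, 36; that makes 15.

15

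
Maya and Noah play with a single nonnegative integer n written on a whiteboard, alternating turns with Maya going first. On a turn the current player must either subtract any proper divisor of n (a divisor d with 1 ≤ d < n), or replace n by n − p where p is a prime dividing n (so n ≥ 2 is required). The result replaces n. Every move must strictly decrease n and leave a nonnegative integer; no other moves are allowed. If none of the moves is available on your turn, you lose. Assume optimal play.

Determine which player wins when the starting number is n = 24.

Maya wins.

Classify positions by backward induction: terminal positions (no move available) are L. From any other position, the mover wins iff some move reaches an L.
n=0: no move → L
n=1: no move → L
n=2: W (go to 0, an L position)
n=3: W (go to 0, an L position)
n=4: L (options 2(W), 3(W) are all W)
n=5: W (go to 0, an L position)
n=6: W (go to 4, an L position)
n=7: W (go to 0, an L position)
n=8: W (go to 4, an L position)
n=9: L (options 6(W), 8(W) are all W)
n=10: W (go to 9, an L position)
n=11: W (go to 0, an L position)
n=12: W (go to 9, an L position)
n=13: W (go to 0, an L position)
n=14: L (options 7(W), 12(W), 13(W) are all W)
n=15: W (go to 14, an L position)
n=16: W (go to 14, an L position)
n=17: W (go to 0, an L position)
n=18: W (go to 9, an L position)
n=19: W (go to 0, an L position)
n=20: L (options 10(W), 15(W), 16(W), 18(W), 19(W) are all W)
n=21: W (go to 14, an L position)
n=22: W (go to 20, an L position)
n=23: W (go to 0, an L position)
n=24: W (go to 20, an L position)
The starting position 24 is W: Maya should move to 20, handing over an L position.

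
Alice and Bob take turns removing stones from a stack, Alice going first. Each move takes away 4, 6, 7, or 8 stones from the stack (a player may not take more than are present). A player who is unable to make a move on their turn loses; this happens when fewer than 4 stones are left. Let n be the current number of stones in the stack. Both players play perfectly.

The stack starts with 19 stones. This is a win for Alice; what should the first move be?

Build the W/L table. Terminal = L. A non-terminal position is W if it has a move to some L; otherwise it is L.
n=0: no move → L
n=1: no move → L
n=2: no move → L
n=3: no move → L
n=4: reaches L-position 0 → W
n=5: reaches L-position 1 → W
n=6: reaches L-position 2 → W
n=7: reaches L-position 3 → W
n=8: reaches L-position 2 → W
n=9: reaches L-position 3 → W
n=10: reaches L-position 3 → W
n=11: reaches L-position 3 → W
n=12: only reaches 8(W), 6(W), 5(W), 4(W), all W → L
n=13: only reaches 9(W), 7(W), 6(W), 5(W), all W → L
n=14: only reaches 10(W), 8(W), 7(W), 6(W), all W → L
n=15: only reaches 11(W), 9(W), 8(W), 7(W), all W → L
n=16: reaches L-position 12 → W
n=17: reaches L-position 13 → W
n=18: reaches L-position 14 → W
n=19: reaches L-position 15 → W
From 19, the L positions reachable in one move are: 15, 13, 12. Any move reaching one of these is winning.

Remove 4, leaving 15.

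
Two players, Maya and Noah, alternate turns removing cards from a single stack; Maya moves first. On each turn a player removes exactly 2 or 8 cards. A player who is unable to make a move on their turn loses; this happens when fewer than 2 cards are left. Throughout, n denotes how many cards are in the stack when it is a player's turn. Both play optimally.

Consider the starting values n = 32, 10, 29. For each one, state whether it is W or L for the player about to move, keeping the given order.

32: W, 10: L, 29: W

Build the W/L table. Terminal = L. A non-terminal position is W if it has a move to some L; otherwise it is L.
n=0: no move → L
n=1: no move → L
n=2: reaches L-position 0 → W
n=3: reaches L-position 1 → W
n=4: only reaches 2(W), which is W → L
n=5: only reaches 3(W), which is W → L
n=6: reaches L-position 4 → W
n=7: reaches L-position 5 → W
n=8: reaches L-position 0 → W
n=9: reaches L-position 1 → W
n=10: only reaches 8(W), 2(W), all W → L
n=11: only reaches 9(W), 3(W), all W → L
n=12: reaches L-position 10 → W
n=13: reaches L-position 11 → W
n=14: only reaches 12(W), 6(W), all W → L
n=15: only reaches 13(W), 7(W), all W → L
n=16: reaches L-position 14 → W
n=17: reaches L-position 15 → W
n=18: reaches L-position 10 → W
n=19: reaches L-position 11 → W
n=20: only reaches 18(W), 12(W), all W → L
n=21: only reaches 19(W), 13(W), all W → L
n=22: reaches L-position 20 → W
n=23: reaches L-position 21 → W
n=24: only reaches 22(W), 16(W), all W → L
n=25: only reaches 23(W), 17(W), all W → L
n=26: reaches L-position 24 → W
n=27: reaches L-position 25 → W
n=28: reaches L-position 20 → W
n=29: reaches L-position 21 → W
n=30: only reaches 28(W), 22(W), all W → L
n=31: only reaches 29(W), 23(W), all W → L
n=32: reaches L-position 30 → W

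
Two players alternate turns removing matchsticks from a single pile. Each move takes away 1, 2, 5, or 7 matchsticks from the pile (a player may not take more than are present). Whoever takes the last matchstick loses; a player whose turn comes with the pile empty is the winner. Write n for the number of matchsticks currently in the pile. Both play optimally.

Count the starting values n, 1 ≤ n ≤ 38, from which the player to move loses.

Work bottom-up. With no move the player to move wins. Otherwise the position is W if at least one move leads to an L position for the opponent, and L if every move leads to a W.
n=0: no move; the opponent has just taken the last matchstick and therefore loses → W
n=1: L (sole option 0(W) is W)
n=2: W (go to 1, an L position)
n=3: W (go to 1, an L position)
n=4: L (options 3(W), 2(W) are all W)
n=5: W (go to 4, an L position)
n=6: W (go to 4, an L position)
n=7: L (options 6(W), 5(W), 2(W), 0(W) are all W)
n=8: W (go to 7, an L position)
n=9: W (go to 7, an L position)
n=10: L (options 9(W), 8(W), 5(W), 3(W) are all W)
n=11: W (go to 10, an L position)
n=12: W (go to 10, an L position)
n=13: L (options 12(W), 11(W), 8(W), 6(W) are all W)
n=14: W (go to 13, an L position)
n=15: W (go to 13, an L position)
n=16: L (options 15(W), 14(W), 11(W), 9(W) are all W)
n=17: W (go to 16, an L position)
n=18: W (go to 16, an L position)
n=19: L (options 18(W), 17(W), 14(W), 12(W) are all W)
n=20: W (go to 19, an L position)
n=21: W (go to 19, an L position)
n=22: L (options 21(W), 20(W), 17(W), 15(W) are all W)
n=23: W (go to 22, an L position)
n=24: W (go to 22, an L position)
n=25: L (options 24(W), 23(W), 20(W), 18(W) are all W)
n=26: W (go to 25, an L position)
n=27: W (go to 25, an L position)
n=28: L (options 27(W), 26(W), 23(W), 21(W) are all W)
n=29: W (go to 28, an L position)
n=30: W (go to 28, an L position)
n=31: L (options 30(W), 29(W), 26(W), 24(W) are all W)
n=32: W (go to 31, an L position)
n=33: W (go to 31, an L position)
n=34: L (options 33(W), 32(W), 29(W), 27(W) are all W)
n=35: W (go to 34, an L position)
n=36: W (go to 34, an L position)
n=37: L (options 36(W), 35(W), 32(W), 30(W) are all W)
n=38: W (go to 37, an L position)
L entries with 1 ≤ n ≤ 38 (the range starts at n=1): n = 1, 4, 7, 10, 13, 16, 19, 22, 25, 28, 31, 34, 37; that makes 13.

13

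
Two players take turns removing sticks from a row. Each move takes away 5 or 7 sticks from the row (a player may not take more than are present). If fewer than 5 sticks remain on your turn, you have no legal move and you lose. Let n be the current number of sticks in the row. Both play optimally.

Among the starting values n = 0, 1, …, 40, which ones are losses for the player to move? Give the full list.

Label each position W (a win for the player to move) or L (a loss). A position with no legal move is L; any other position is W exactly when some move reaches an L, and L when every move reaches a W.
n=0: no move → L
n=1: no move → L
n=2: no move → L
n=3: no move → L
n=4: no move → L
n=5: →0(L), so W
n=6: →1(L), so W
n=7: →2(L), so W
n=8: →3(L), so W
n=9: →4(L), so W
n=10: →3(L), so W
n=11: →4(L), so W
n=12: →7(W), 5(W) — all W, so L
n=13: →8(W), 6(W) — all W, so L
n=14: →9(W), 7(W) — all W, so L
n=15: →10(W), 8(W) — all W, so L
n=16: →11(W), 9(W) — all W, so L
n=17: →12(L), so W
n=18: →13(L), so W
n=19: →14(L), so W
n=20: →15(L), so W
n=21: →16(L), so W
n=22: →15(L), so W
n=23: →16(L), so W
n=24: →19(W), 17(W) — all W, so L
n=25: →20(W), 18(W) — all W, so L
n=26: →21(W), 19(W) — all W, so L
n=27: →22(W), 20(W) — all W, so L
n=28: →23(W), 21(W) — all W, so L
n=29: →24(L), so W
n=30: →25(L), so W
n=31: →26(L), so W
n=32: →27(L), so W
n=33: →28(L), so W
n=34: →27(L), so W
n=35: →28(L), so W
n=36: →31(W), 29(W) — all W, so L
n=37: →32(W), 30(W) — all W, so L
n=38: →33(W), 31(W) — all W, so L
n=39: →34(W), 32(W) — all W, so L
n=40: →35(W), 33(W) — all W, so L
Reading off the rows marked L gives the requested list; there are 20 such values of n.

0, 1, 2, 3, 4, 12, 13, 14, 15, 16, 24, 25, 26, 27, 28, 36, 37, 38, 39, 40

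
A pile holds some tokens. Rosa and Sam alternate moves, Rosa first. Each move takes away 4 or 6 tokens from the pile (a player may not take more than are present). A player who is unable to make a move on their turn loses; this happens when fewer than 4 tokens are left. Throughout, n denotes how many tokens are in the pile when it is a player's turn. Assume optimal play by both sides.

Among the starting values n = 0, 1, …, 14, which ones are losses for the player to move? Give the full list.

0, 1, 2, 3, 10, 11, 12, 13

Positions with no move are L. A position that does have a move is losing for the player to move precisely when every available move leads to a winning position for the opponent. Fill in the labels:
n=0: no move → L
n=1: no move → L
n=2: no move → L
n=3: no move → L
n=4: can move to 0, which is L ⇒ W
n=5: can move to 1, which is L ⇒ W
n=6: can move to 2, which is L ⇒ W
n=7: can move to 3, which is L ⇒ W
n=8: can move to 2, which is L ⇒ W
n=9: can move to 3, which is L ⇒ W
n=10: moves to 6(W), 4(W); every one is W ⇒ L
n=11: moves to 7(W), 5(W); every one is W ⇒ L
n=12: moves to 8(W), 6(W); every one is W ⇒ L
n=13: moves to 9(W), 7(W); every one is W ⇒ L
n=14: can move to 10, which is L ⇒ W
Reading off the rows marked L gives the requested list; there are 8 such values of n.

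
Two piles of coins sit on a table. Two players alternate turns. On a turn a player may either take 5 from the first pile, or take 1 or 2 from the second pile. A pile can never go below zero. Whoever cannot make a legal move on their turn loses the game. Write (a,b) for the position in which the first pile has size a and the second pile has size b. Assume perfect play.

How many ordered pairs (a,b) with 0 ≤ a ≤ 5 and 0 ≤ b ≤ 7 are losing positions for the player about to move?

Label each position W (a win for the player to move) or L (a loss). A position with no legal move is L; any other position is W exactly when some move reaches an L, and L when every move reaches a W.
Every move lowers a or b (never raises either), so fill the grid row by row in increasing a, and left to right within a row: each cell's successors are then already labelled.
      b=0  b=1  b=2  b=3  b=4  b=5  b=6  b=7
a=0:    L    W    W    L    W    W    L    W
a=1:    L    W    W    L    W    W    L    W
a=2:    L    W    W    L    W    W    L    W
a=3:    L    W    W    L    W    W    L    W
a=4:    L    W    W    L    W    W    L    W
a=5:    W    L    W    W    L    W    W    L
Cells with no legal move (terminal, hence L): (0,0), (1,0), (2,0), (3,0), (4,0).
The remaining L cells, each justified by listing all of its moves:
(0,3): only reaches (0,2)(W), (0,1)(W), all W → L
(0,6): only reaches (0,5)(W), (0,4)(W), all W → L
(1,3): only reaches (1,2)(W), (1,1)(W), all W → L
(1,6): only reaches (1,5)(W), (1,4)(W), all W → L
(2,3): only reaches (2,2)(W), (2,1)(W), all W → L
(2,6): only reaches (2,5)(W), (2,4)(W), all W → L
(3,3): only reaches (3,2)(W), (3,1)(W), all W → L
(3,6): only reaches (3,5)(W), (3,4)(W), all W → L
(4,3): only reaches (4,2)(W), (4,1)(W), all W → L
(4,6): only reaches (4,5)(W), (4,4)(W), all W → L
(5,1): only reaches (0,1)(W), (5,0)(W), all W → L
(5,4): only reaches (0,4)(W), (5,3)(W), (5,2)(W), all W → L
(5,7): only reaches (0,7)(W), (5,6)(W), (5,5)(W), all W → L
Every other cell has at least one move into one of the L cells above, so it is W.
L cells per row: a=0: 3, a=1: 3, a=2: 3, a=3: 3, a=4: 3, a=5: 3; total 18.

18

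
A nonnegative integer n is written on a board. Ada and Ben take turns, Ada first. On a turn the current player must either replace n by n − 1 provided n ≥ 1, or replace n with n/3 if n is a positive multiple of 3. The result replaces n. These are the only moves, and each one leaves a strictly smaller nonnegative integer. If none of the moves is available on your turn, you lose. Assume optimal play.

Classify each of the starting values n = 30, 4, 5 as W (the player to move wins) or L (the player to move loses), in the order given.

Compute win/loss labels from the base case upward. A position with no move is L. Any other position is W if it can reach an L in one move, else L.
n=0: no move → L
n=1: can move to 0, which is L ⇒ W
n=2: the only move is to 1(W), a W ⇒ L
n=3: can move to 2, which is L ⇒ W
n=4: the only move is to 3(W), a W ⇒ L
n=5: can move to 4, which is L ⇒ W
n=6: can move to 2, which is L ⇒ W
n=7: the only move is to 6(W), a W ⇒ L
n=8: can move to 7, which is L ⇒ W
n=9: moves to 3(W), 8(W); every one is W ⇒ L
n=10: can move to 9, which is L ⇒ W
n=11: the only move is to 10(W), a W ⇒ L
n=12: can move to 4, which is L ⇒ W
n=13: the only move is to 12(W), a W ⇒ L
n=14: can move to 13, which is L ⇒ W
n=15: moves to 5(W), 14(W); every one is W ⇒ L
n=16: can move to 15, which is L ⇒ W
n=17: the only move is to 16(W), a W ⇒ L
n=18: can move to 17, which is L ⇒ W
n=19: the only move is to 18(W), a W ⇒ L
n=20: can move to 19, which is L ⇒ W
n=21: can move to 7, which is L ⇒ W
n=22: the only move is to 21(W), a W ⇒ L
n=23: can move to 22, which is L ⇒ W
n=24: moves to 8(W), 23(W); every one is W ⇒ L
n=25: can move to 24, which is L ⇒ W
n=26: the only move is to 25(W), a W ⇒ L
n=27: can move to 9, which is L ⇒ W
n=28: the only move is to 27(W), a W ⇒ L
n=29: can move to 28, which is L ⇒ W
n=30: moves to 10(W), 29(W); every one is W ⇒ L

30: L, 4: L, 5: W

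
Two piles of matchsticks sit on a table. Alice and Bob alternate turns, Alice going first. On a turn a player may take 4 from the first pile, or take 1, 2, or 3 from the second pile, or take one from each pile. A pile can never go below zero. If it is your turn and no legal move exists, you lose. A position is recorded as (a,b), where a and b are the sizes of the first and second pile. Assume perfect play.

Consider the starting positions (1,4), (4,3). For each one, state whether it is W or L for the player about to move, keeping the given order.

(1,4): L, (4,3): W

Compute win/loss labels from the base case upward. A position with no move is L. Any other position is W if it can reach an L in one move, else L.
No move ever increases a pile, so every position that can arise here has a ≤ 4 and b ≤ 4; it is enough to label the cells with 0 ≤ a ≤ 4 and 0 ≤ b ≤ 4.
Every move lowers a or b (never raises either), so fill the grid row by row in increasing a, and left to right within a row: each cell's successors are then already labelled.
      b=0  b=1  b=2  b=3  b=4
a=0:    L    W    W    W    L
a=1:    L    W    W    W    L
a=2:    L    W    W    W    L
a=3:    L    W    W    W    L
a=4:    W    W    L    W    W
Cells with no legal move (terminal, hence L): (0,0), (1,0), (2,0), (3,0).
The remaining L cells, each justified by listing all of its moves:
(0,4): →(0,3)(W), (0,2)(W), (0,1)(W) — all W, so L
(1,4): →(1,3)(W), (1,2)(W), (1,1)(W), (0,3)(W) — all W, so L
(2,4): →(2,3)(W), (2,2)(W), (2,1)(W), (1,3)(W) — all W, so L
(3,4): →(3,3)(W), (3,2)(W), (3,1)(W), (2,3)(W) — all W, so L
(4,2): →(0,2)(W), (4,1)(W), (4,0)(W), (3,1)(W) — all W, so L
Every other cell has at least one move into one of the L cells above, so it is W.
(1,4): one of the L cells justified above, so L
(4,3): the move to (4,2) reaches an L cell, so W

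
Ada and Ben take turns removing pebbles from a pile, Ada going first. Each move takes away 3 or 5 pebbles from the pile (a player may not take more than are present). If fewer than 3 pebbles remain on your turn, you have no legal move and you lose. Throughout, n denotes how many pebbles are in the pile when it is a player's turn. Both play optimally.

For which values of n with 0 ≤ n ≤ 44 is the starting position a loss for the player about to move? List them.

0, 1, 2, 8, 9, 10, 16, 17, 18, 24, 25, 26, 32, 33, 34, 40, 41, 42

Classify positions by backward induction: terminal positions (no move available) are L. From any other position, the mover wins iff some move reaches an L.
n=0: no move → L
n=1: no move → L
n=2: no move → L
n=3: →0(L), so W
n=4: →1(L), so W
n=5: →2(L), so W
n=6: →1(L), so W
n=7: →2(L), so W
n=8: →5(W), 3(W) — all W, so L
n=9: →6(W), 4(W) — all W, so L
n=10: →7(W), 5(W) — all W, so L
n=11: →8(L), so W
n=12: →9(L), so W
n=13: →10(L), so W
n=14: →9(L), so W
n=15: →10(L), so W
n=16: →13(W), 11(W) — all W, so L
n=17: →14(W), 12(W) — all W, so L
n=18: →15(W), 13(W) — all W, so L
n=19: →16(L), so W
n=20: →17(L), so W
n=21: →18(L), so W
n=22: →17(L), so W
n=23: →18(L), so W
n=24: →21(W), 19(W) — all W, so L
n=25: →22(W), 20(W) — all W, so L
n=26: →23(W), 21(W) — all W, so L
n=27: →24(L), so W
n=28: →25(L), so W
n=29: →26(L), so W
n=30: →25(L), so W
n=31: →26(L), so W
n=32: →29(W), 27(W) — all W, so L
n=33: →30(W), 28(W) — all W, so L
n=34: →31(W), 29(W) — all W, so L
n=35: →32(L), so W
n=36: →33(L), so W
n=37: →34(L), so W
n=38: →33(L), so W
n=39: →34(L), so W
n=40: →37(W), 35(W) — all W, so L
n=41: →38(W), 36(W) — all W, so L
n=42: →39(W), 37(W) — all W, so L
n=43: →40(L), so W
n=44: →41(L), so W
Reading off the rows marked L gives the requested list; there are 18 such values of n.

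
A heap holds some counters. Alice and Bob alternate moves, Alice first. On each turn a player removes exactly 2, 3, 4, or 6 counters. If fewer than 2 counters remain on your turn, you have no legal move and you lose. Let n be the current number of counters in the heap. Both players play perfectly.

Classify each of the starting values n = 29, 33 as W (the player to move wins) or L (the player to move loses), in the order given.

29: W, 33: L

Classify positions by backward induction: terminal positions (no move available) are L. From any other position, the mover wins iff some move reaches an L.
n=0: no move → L
n=1: no move → L
n=2: reaches L-position 0 → W
n=3: reaches L-position 1 → W
n=4: reaches L-position 1 → W
n=5: reaches L-position 1 → W
n=6: reaches L-position 0 → W
n=7: reaches L-position 1 → W
n=8: only reaches 6(W), 5(W), 4(W), 2(W), all W → L
n=9: only reaches 7(W), 6(W), 5(W), 3(W), all W → L
n=10: reaches L-position 8 → W
n=11: reaches L-position 9 → W
n=12: reaches L-position 9 → W
n=13: reaches L-position 9 → W
n=14: reaches L-position 8 → W
n=15: reaches L-position 9 → W
n=16: only reaches 14(W), 13(W), 12(W), 10(W), all W → L
n=17: only reaches 15(W), 14(W), 13(W), 11(W), all W → L
n=18: reaches L-position 16 → W
n=19: reaches L-position 17 → W
n=20: reaches L-position 17 → W
n=21: reaches L-position 17 → W
n=22: reaches L-position 16 → W
n=23: reaches L-position 17 → W
n=24: only reaches 22(W), 21(W), 20(W), 18(W), all W → L
n=25: only reaches 23(W), 22(W), 21(W), 19(W), all W → L
n=26: reaches L-position 24 → W
n=27: reaches L-position 25 → W
n=28: reaches L-position 25 → W
n=29: reaches L-position 25 → W
n=30: reaches L-position 24 → W
n=31: reaches L-position 25 → W
n=32: only reaches 30(W), 29(W), 28(W), 26(W), all W → L
n=33: only reaches 31(W), 30(W), 29(W), 27(W), all W → L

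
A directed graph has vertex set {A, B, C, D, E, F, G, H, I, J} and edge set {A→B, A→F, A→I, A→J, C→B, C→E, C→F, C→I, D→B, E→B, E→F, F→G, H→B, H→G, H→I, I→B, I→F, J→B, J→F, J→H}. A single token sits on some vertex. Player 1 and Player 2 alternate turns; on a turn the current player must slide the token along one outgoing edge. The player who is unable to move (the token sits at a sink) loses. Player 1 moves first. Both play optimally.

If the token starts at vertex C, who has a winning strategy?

Player 1 wins.

Compute win/loss labels from the base case upward. A position with no move is L. Any other position is W if it can reach an L in one move, else L.
Every edge goes from a vertex to one that appears earlier in the order G, B, F, E, I, D, H, J, C, A, so processing vertices in that order labels each vertex after all of its successors.
G: no outgoing edge → L
B: no outgoing edge → L
F: W (go to G, an L position)
E: W (go to B, an L position)
I: W (go to B, an L position)
D: W (go to B, an L position)
H: W (go to B, an L position)
J: W (go to B, an L position)
C: W (go to B, an L position)
A: W (go to B, an L position)
From C Player 1 can move to B, reaching an L position.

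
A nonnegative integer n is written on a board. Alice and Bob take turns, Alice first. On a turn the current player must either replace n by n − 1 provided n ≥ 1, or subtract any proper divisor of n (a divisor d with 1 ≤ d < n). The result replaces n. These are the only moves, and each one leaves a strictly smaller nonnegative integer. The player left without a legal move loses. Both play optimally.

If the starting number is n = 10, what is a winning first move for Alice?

Move to 5.

Classify positions by backward induction: terminal positions (no move available) are L. From any other position, the mover wins iff some move reaches an L.
n=0: no move → L
n=1: W (go to 0, an L position)
n=2: L (sole option 1(W) is W)
n=3: W (go to 2, an L position)
n=4: W (go to 2, an L position)
n=5: L (sole option 4(W) is W)
n=6: W (go to 5, an L position)
n=7: L (sole option 6(W) is W)
n=8: W (go to 7, an L position)
n=9: L (options 6(W), 8(W) are all W)
n=10: W (go to 5, an L position)
From 10, the L positions reachable in one move are: 5, 9. Any move reaching one of these is winning.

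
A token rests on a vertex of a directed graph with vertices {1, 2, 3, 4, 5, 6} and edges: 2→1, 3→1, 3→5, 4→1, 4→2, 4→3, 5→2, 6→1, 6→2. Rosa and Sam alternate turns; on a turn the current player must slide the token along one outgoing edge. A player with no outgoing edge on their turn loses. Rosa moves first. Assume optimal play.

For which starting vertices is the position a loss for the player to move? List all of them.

1, 5

Use the standard recursion: the mover loses at a terminal position; elsewhere, the mover wins exactly when some move hands the opponent an L position.
Every edge goes from a vertex to one that appears earlier in the order 1, 2, 5, 3, 6, 4, so processing vertices in that order labels each vertex after all of its successors.
1: no outgoing edge → L
2: →1(L), so W
5: →2(W) only, which is W, so L
3: →5(L), so W
6: →1(L), so W
4: →1(L), so W
The losing starting vertices are exactly the entries labelled L in this table (2 of them).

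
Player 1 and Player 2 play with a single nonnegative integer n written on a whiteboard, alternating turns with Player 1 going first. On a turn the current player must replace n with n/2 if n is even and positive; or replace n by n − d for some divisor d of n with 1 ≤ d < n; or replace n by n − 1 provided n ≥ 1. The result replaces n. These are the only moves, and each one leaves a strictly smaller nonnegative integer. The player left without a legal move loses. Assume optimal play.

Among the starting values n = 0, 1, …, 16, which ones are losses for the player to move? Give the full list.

Build the W/L table. Terminal = L. A non-terminal position is W if it has a move to some L; otherwise it is L.
n=0: no move → L
n=1: →0(L), so W
n=2: →1(W) only, which is W, so L
n=3: →2(L), so W
n=4: →2(L), so W
n=5: →4(W) only, which is W, so L
n=6: →5(L), so W
n=7: →6(W) only, which is W, so L
n=8: →7(L), so W
n=9: →6(W), 8(W) — all W, so L
n=10: →5(L), so W
n=11: →10(W) only, which is W, so L
n=12: →9(L), so W
n=13: →12(W) only, which is W, so L
n=14: →7(L), so W
n=15: →10(W), 12(W), 14(W) — all W, so L
n=16: →15(L), so W
Reading off the rows marked L gives the requested list; there are 8 such values of n.

0, 2, 5, 7, 9, 11, 13, 15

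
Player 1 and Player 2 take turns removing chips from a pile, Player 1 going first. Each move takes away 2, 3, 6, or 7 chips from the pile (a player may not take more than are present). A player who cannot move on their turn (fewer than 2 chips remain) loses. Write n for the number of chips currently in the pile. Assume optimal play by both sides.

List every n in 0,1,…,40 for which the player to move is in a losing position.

Compute win/loss labels from the base case upward. A position with no move is L. Any other position is W if it can reach an L in one move, else L.
n=0: no move → L
n=1: no move → L
n=2: reaches L-position 0 → W
n=3: reaches L-position 1 → W
n=4: reaches L-position 1 → W
n=5: only reaches 3(W), 2(W), all W → L
n=6: reaches L-position 0 → W
n=7: reaches L-position 5 → W
n=8: reaches L-position 5 → W
n=9: only reaches 7(W), 6(W), 3(W), 2(W), all W → L
n=10: only reaches 8(W), 7(W), 4(W), 3(W), all W → L
n=11: reaches L-position 9 → W
n=12: reaches L-position 10 → W
n=13: reaches L-position 10 → W
n=14: only reaches 12(W), 11(W), 8(W), 7(W), all W → L
n=15: reaches L-position 9 → W
n=16: reaches L-position 14 → W
n=17: reaches L-position 14 → W
n=18: only reaches 16(W), 15(W), 12(W), 11(W), all W → L
n=19: only reaches 17(W), 16(W), 13(W), 12(W), all W → L
n=20: reaches L-position 18 → W
n=21: reaches L-position 19 → W
n=22: reaches L-position 19 → W
n=23: only reaches 21(W), 20(W), 17(W), 16(W), all W → L
n=24: reaches L-position 18 → W
n=25: reaches L-position 23 → W
n=26: reaches L-position 23 → W
n=27: only reaches 25(W), 24(W), 21(W), 20(W), all W → L
n=28: only reaches 26(W), 25(W), 22(W), 21(W), all W → L
n=29: reaches L-position 27 → W
n=30: reaches L-position 28 → W
n=31: reaches L-position 28 → W
n=32: only reaches 30(W), 29(W), 26(W), 25(W), all W → L
n=33: reaches L-position 27 → W
n=34: reaches L-position 32 → W
n=35: reaches L-position 32 → W
n=36: only reaches 34(W), 33(W), 30(W), 29(W), all W → L
n=37: only reaches 35(W), 34(W), 31(W), 30(W), all W → L
n=38: reaches L-position 36 → W
n=39: reaches L-position 37 → W
n=40: reaches L-position 37 → W
Reading off the rows marked L gives the requested list; there are 14 such values of n.

0, 1, 5, 9, 10, 14, 18, 19, 23, 27, 28, 32, 36, 37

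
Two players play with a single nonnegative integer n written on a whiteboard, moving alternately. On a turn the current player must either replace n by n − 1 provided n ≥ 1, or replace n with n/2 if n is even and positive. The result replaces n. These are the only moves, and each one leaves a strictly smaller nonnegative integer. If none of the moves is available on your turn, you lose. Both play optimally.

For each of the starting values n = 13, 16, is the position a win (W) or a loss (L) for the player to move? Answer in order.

13: L, 16: W

Work bottom-up. With no move the player to move loses. Otherwise the position is W if at least one move leads to an L position for the opponent, and L if every move leads to a W.
n=0: no move → L
n=1: W (go to 0, an L position)
n=2: L (sole option 1(W) is W)
n=3: W (go to 2, an L position)
n=4: W (go to 2, an L position)
n=5: L (sole option 4(W) is W)
n=6: W (go to 5, an L position)
n=7: L (sole option 6(W) is W)
n=8: W (go to 7, an L position)
n=9: L (sole option 8(W) is W)
n=10: W (go to 5, an L position)
n=11: L (sole option 10(W) is W)
n=12: W (go to 11, an L position)
n=13: L (sole option 12(W) is W)
n=14: W (go to 7, an L position)
n=15: L (sole option 14(W) is W)
n=16: W (go to 15, an L position)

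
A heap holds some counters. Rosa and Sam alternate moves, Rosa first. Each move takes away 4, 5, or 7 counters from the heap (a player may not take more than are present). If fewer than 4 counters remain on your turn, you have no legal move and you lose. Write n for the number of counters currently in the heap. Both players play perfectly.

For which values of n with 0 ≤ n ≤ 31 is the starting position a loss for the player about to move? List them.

Use the standard recursion: the mover loses at a terminal position; elsewhere, the mover wins exactly when some move hands the opponent an L position.
n=0: no move → L
n=1: no move → L
n=2: no move → L
n=3: no move → L
n=4: reaches L-position 0 → W
n=5: reaches L-position 1 → W
n=6: reaches L-position 2 → W
n=7: reaches L-position 3 → W
n=8: reaches L-position 3 → W
n=9: reaches L-position 2 → W
n=10: reaches L-position 3 → W
n=11: only reaches 7(W), 6(W), 4(W), all W → L
n=12: only reaches 8(W), 7(W), 5(W), all W → L
n=13: only reaches 9(W), 8(W), 6(W), all W → L
n=14: only reaches 10(W), 9(W), 7(W), all W → L
n=15: reaches L-position 11 → W
n=16: reaches L-position 12 → W
n=17: reaches L-position 13 → W
n=18: reaches L-position 14 → W
n=19: reaches L-position 14 → W
n=20: reaches L-position 13 → W
n=21: reaches L-position 14 → W
n=22: only reaches 18(W), 17(W), 15(W), all W → L
n=23: only reaches 19(W), 18(W), 16(W), all W → L
n=24: only reaches 20(W), 19(W), 17(W), all W → L
n=25: only reaches 21(W), 20(W), 18(W), all W → L
n=26: reaches L-position 22 → W
n=27: reaches L-position 23 → W
n=28: reaches L-position 24 → W
n=29: reaches L-position 25 → W
n=30: reaches L-position 25 → W
n=31: reaches L-position 24 → W
Reading off the rows marked L gives the requested list; there are 12 such values of n.

0, 1, 2, 3, 11, 12, 13, 14, 22, 23, 24, 25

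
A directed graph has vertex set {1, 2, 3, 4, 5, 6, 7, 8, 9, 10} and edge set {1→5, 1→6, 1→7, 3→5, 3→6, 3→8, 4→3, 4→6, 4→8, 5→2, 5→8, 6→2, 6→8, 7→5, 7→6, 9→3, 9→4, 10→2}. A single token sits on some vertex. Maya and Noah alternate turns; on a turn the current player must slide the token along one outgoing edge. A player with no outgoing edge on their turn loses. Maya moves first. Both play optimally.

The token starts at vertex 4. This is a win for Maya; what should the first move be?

Use the standard recursion: the mover loses at a terminal position; elsewhere, the mover wins exactly when some move hands the opponent an L position.
Every edge goes from a vertex to one that appears earlier in the order 8, 2, 5, 6, 3, 7, 1, 10, 4, 9, so processing vertices in that order labels each vertex after all of its successors.
8: no outgoing edge → L
2: no outgoing edge → L
5: W (go to 2, an L position)
6: W (go to 2, an L position)
3: W (go to 8, an L position)
7: L (options 6(W), 5(W) are all W)
1: W (go to 7, an L position)
10: W (go to 2, an L position)
4: W (go to 8, an L position)
9: L (options 4(W), 3(W) are all W)
From 4, the L positions reachable in one move are: 8.

Move to 8.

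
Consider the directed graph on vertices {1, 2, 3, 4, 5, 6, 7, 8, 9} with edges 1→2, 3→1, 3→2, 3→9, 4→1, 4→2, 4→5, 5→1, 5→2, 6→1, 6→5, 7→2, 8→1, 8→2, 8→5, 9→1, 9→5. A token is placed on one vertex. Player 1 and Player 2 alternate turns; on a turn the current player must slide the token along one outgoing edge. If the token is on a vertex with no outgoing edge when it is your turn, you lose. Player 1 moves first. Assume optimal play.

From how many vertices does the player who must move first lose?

Compute win/loss labels from the base case upward. A position with no move is L. Any other position is W if it can reach an L in one move, else L.
Every edge goes from a vertex to one that appears earlier in the order 2, 1, 5, 8, 9, 3, 4, 6, 7, so processing vertices in that order labels each vertex after all of its successors.
2: no outgoing edge → L
1: W (go to 2, an L position)
5: W (go to 2, an L position)
8: W (go to 2, an L position)
9: L (options 5(W), 1(W) are all W)
3: W (go to 9, an L position)
4: W (go to 2, an L position)
6: L (options 5(W), 1(W) are all W)
7: W (go to 2, an L position)
The L vertices are 2, 6, 9; that is 3 in all.

3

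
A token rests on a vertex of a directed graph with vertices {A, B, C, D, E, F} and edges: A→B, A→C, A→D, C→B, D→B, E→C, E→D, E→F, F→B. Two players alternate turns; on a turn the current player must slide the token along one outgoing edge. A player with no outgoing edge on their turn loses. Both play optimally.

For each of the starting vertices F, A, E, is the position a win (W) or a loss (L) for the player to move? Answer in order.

Work bottom-up. With no move the player to move loses. Otherwise the position is W if at least one move leads to an L position for the opponent, and L if every move leads to a W.
Every edge goes from a vertex to one that appears earlier in the order B, D, F, C, E, A, so processing vertices in that order labels each vertex after all of its successors.
B: no outgoing edge → L
D: W (go to B, an L position)
F: W (go to B, an L position)
C: W (go to B, an L position)
E: L (options C(W), F(W), D(W) are all W)
A: W (go to B, an L position)

F: W, A: W, E: L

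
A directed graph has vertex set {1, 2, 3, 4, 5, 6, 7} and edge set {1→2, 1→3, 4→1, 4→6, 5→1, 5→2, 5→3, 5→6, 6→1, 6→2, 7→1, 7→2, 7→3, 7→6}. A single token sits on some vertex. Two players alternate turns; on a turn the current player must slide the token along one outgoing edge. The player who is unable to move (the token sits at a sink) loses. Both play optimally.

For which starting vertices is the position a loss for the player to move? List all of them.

Compute win/loss labels from the base case upward. A position with no move is L. Any other position is W if it can reach an L in one move, else L.
Every edge goes from a vertex to one that appears earlier in the order 2, 3, 1, 6, 7, 5, 4, so processing vertices in that order labels each vertex after all of its successors.
2: no outgoing edge → L
3: no outgoing edge → L
1: →3(L), so W
6: →2(L), so W
7: →3(L), so W
5: →3(L), so W
4: →6(W), 1(W) — all W, so L
The losing starting vertices are exactly the entries labelled L in this table (3 of them).

2, 3, 4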